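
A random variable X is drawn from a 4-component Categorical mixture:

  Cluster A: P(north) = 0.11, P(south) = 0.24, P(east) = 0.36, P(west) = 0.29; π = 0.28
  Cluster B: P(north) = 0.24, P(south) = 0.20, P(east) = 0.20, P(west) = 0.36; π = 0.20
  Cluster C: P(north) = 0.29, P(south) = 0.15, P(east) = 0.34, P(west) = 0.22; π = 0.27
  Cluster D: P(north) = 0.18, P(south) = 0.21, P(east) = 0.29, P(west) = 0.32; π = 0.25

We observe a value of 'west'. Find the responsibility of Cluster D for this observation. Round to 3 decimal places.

0.273

By Bayes' theorem, P(k | x) = P(Z=k) f_k(x) / Σ_j P(Z=j) f_j(x).
Component likelihoods at x = 'west':
  L_A = P(west | comp) = 0.29
  L_B = P(west | comp) = 0.36
  L_C = P(west | comp) = 0.22
  L_D = P(west | comp) = 0.32
Weight by the priors:
  P(Z=A)·L_A = 0.28 × 0.29 = 0.0812
  P(Z=B)·L_B = 0.20 × 0.36 = 0.072
  P(Z=C)·L_C = 0.27 × 0.22 = 0.0594
  P(Z=D)·L_D = 0.25 × 0.32 = 0.08
Marginal: 0.0812 + 0.072 + 0.0594 + 0.08 = 0.2926
Responsibility of Cluster D: 0.08 / 0.2926 ≈ 0.273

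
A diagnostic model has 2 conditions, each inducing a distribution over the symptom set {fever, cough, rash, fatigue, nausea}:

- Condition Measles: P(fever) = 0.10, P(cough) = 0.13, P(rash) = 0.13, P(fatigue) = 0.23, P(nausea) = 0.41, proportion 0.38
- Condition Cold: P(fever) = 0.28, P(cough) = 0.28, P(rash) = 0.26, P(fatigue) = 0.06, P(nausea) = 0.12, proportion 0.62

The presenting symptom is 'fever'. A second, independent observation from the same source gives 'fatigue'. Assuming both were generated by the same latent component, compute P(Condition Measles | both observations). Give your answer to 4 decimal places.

0.4563

P(component k | x) = w_k·f_k(x) / marginal(x), where marginal(x) = Σ_j w_j·f_j(x).
Since both observations come from the same component, the likelihood for component k is f_k(x₁)·f_k(x₂).
  p_Measles = [P(fever | comp) = 0.10] × [0.23] = 0.023
  p_Cold = [P(fever | comp) = 0.28] × [0.06] = 0.0168
Weight by the priors:
  w_Measles·p_Measles = 0.38 × 0.023 = 0.00874
  w_Cold·p_Cold = 0.62 × 0.0168 = 0.010416
Evidence: 0.00874 + 0.010416 = 0.019156
P(Condition Measles | x₁, x₂) ≈ 0.4563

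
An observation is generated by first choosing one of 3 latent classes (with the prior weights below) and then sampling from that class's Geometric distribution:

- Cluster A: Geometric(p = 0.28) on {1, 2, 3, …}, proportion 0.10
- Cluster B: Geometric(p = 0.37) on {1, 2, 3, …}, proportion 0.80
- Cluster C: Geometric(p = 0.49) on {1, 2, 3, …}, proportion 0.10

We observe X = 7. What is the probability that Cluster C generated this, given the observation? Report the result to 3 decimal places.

P(component k | x) = π_k·f_k(x) / marginal(x), where marginal(x) = Σ_j π_j·f_j(x).
Evaluate each component's likelihood at the observed value:
  L_A = 0.0390079
  L_B = 0.0231337
  L_C = 0.00862218
Unnormalised posteriors:
  π_A·L_A = 0.10 × 0.0390079 = 0.00390079
  π_B·L_B = 0.80 × 0.0231337 = 0.018507
  π_C·L_C = 0.10 × 0.00862218 = 0.000862218
Evidence: 0.00390079 + 0.018507 + 0.000862218 = 0.02327
P(Cluster C | x) = 0.000862218 / 0.02327 ≈ 0.037

0.037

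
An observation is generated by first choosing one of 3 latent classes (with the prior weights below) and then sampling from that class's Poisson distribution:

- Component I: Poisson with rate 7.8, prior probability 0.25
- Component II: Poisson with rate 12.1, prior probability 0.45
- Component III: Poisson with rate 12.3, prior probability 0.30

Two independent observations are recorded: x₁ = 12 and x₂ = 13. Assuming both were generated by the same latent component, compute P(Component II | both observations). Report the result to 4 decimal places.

By Bayes' theorem, P(k | x) = π_k f_k(x) / Σ_j π_j f_j(x).
Since both observations come from the same component, the likelihood for component k is f_k(x₁)·f_k(x₂).
  L_I = [e^(−7.8)·7.8^12/12! = 0.0433812] × [0.0260287] = 0.00112916
  L_II = [e^(−12.1)·12.1^12/12! = 0.114321] × [0.106406] = 0.0121644
  L_III = [e^(−12.3)·12.3^12/12! = 0.113947] × [0.107811] = 0.0122847
Weight by the priors:
  π_I·L_I = 0.25 × 0.00112916 = 0.000282289
  π_II·L_II = 0.45 × 0.0121644 = 0.00547398
  π_III·L_III = 0.30 × 0.0122847 = 0.00368542
Sum: 0.000282289 + 0.00547398 + 0.00368542 = 0.00944169
Responsibility of Component II: 0.00547398 / 0.00944169 ≈ 0.5798

0.5798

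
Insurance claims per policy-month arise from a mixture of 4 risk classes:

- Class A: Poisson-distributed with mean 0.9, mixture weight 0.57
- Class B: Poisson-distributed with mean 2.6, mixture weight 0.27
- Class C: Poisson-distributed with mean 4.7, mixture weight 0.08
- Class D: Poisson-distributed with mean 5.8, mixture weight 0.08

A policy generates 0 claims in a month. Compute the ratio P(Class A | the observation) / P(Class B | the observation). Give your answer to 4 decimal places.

Since P(k|x) ∝ π_k f_k(x), the posterior odds are π_i f_i(x) / (π_j f_j(x)).
Evaluate each component's likelihood at the observed value:
  p_A = e^(−0.9)·0.9^0/0! = 0.40657
  p_B = e^(−2.6)·2.6^0/0! = 0.0742736
  p_C = e^(−4.7)·4.7^0/0! = 0.00909528
  p_D = e^(−5.8)·5.8^0/0! = 0.00302755
Posterior odds = (π_A·p_A) / (π_B·p_B) = (0.57·0.40657) / (0.27·0.0742736) = 0.231745 / 0.0200539 ≈ 11.5561

11.5561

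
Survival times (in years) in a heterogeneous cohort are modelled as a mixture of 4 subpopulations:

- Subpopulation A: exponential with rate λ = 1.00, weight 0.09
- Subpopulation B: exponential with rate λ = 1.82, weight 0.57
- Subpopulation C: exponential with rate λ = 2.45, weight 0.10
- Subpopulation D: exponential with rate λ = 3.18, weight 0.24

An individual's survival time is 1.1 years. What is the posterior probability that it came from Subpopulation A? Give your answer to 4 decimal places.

P(component k | x) = π_k·f_k(x) / marginal(x), where marginal(x) = Σ_j π_j·f_j(x).
Component likelihoods at x = 1.1 years:
  L_A = 0.332871
  L_B = 0.245818
  L_C = 0.165479
  L_D = 0.0962199
Prior × likelihood for each component:
  π_A·L_A = 0.09 × 0.332871 = 0.0299584
  π_B·L_B = 0.57 × 0.245818 = 0.140116
  π_C·L_C = 0.10 × 0.165479 = 0.0165479
  π_D·L_D = 0.24 × 0.0962199 = 0.0230928
Marginal: 0.0299584 + 0.140116 + 0.0165479 + 0.0230928 = 0.209715
P(Subpopulation A | data) = 0.0299584 / 0.209715 ≈ 0.1429

0.1429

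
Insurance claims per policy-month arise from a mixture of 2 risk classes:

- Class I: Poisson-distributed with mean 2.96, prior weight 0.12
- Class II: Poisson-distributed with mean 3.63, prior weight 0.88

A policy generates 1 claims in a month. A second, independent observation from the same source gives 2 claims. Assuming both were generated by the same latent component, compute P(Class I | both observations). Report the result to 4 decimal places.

Apply Bayes' rule: the posterior for each component is proportional to its prior times its likelihood at x.
Since both observations come from the same component, the likelihood for component k is f_k(x₁)·f_k(x₂).
  f_I = [e^(−2.96)·2.96^1/1! = 0.153384] × [0.227008] = 0.0348194
  f_II = [e^(−3.63)·3.63^1/1! = 0.0962537] × [0.174701] = 0.0168156
Prior × likelihood for each component:
  P(Z=I)·f_I = 0.12 × 0.0348194 = 0.00417833
  P(Z=II)·f_II = 0.88 × 0.0168156 = 0.0147977
Marginal: 0.00417833 + 0.0147977 = 0.018976
P(Class I | x₁,x₂) ≈ 0.2202

0.2202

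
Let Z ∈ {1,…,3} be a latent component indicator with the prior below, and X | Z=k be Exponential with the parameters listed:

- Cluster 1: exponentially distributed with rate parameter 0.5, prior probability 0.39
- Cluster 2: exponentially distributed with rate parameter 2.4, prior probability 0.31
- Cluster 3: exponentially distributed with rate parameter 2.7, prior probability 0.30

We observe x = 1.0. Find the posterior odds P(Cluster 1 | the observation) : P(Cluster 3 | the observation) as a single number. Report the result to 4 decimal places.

2.1727

Only the two components matter; the odds are (w_i f_i(x)) / (w_j f_j(x)).
Evaluate each component's likelihood at the observed value:
  p_1 = 0.5·e^(−0.5·1.0) = 0.5·e^(−0.5000) = 0.303265
  p_2 = 2.4·e^(−2.4·1.0) = 2.4·e^(−2.4000) = 0.217723
  p_3 = 2.7·e^(−2.7·1.0) = 2.7·e^(−2.7000) = 0.181455
Odds = (0.39/0.30) × (0.303265/0.181455) = 1.3 × 1.6713 ≈ 2.1727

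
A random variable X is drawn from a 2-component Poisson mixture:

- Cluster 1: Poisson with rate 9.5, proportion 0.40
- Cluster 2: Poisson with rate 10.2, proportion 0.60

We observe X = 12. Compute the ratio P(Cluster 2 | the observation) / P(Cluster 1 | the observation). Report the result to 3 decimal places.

1.748

Posterior odds = (π_i f_i(x)) / (π_j f_j(x)); the normalising sum cancels.
Evaluate each component's likelihood at the observed value:
  f_1 = e^(−9.5)·9.5^12/12! = 0.0844401
  f_2 = e^(−10.2)·10.2^12/12! = 0.098415
Posterior odds = (π_2·f_2) / (π_1·f_1) = (0.60·0.098415) / (0.40·0.0844401) = 0.059049 / 0.033776 ≈ 1.748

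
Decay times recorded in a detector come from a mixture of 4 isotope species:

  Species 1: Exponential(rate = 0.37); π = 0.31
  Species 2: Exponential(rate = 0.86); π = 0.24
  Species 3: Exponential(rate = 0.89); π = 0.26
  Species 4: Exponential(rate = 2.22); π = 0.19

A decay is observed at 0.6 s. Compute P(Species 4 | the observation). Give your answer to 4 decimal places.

0.2410

Posterior ∝ prior × likelihood, so P(k | x) ∝ w_k f_k(x); normalise over all components.
Component likelihoods at x = 0.6 s:
  p_1 = 0.296339
  p_2 = 0.513337
  p_3 = 0.521767
  p_4 = 0.585966
Prior × likelihood for each component:
  w_1·p_1 = 0.31 × 0.296339 = 0.091865
  w_2·p_2 = 0.24 × 0.513337 = 0.123201
  w_3·p_3 = 0.26 × 0.521767 = 0.135659
  w_4·p_4 = 0.19 × 0.585966 = 0.111334
Normaliser: 0.091865 + 0.123201 + 0.135659 + 0.111334 = 0.462059
P(Species 4 | 0.6 s) = 0.111334 / 0.462059 ≈ 0.2410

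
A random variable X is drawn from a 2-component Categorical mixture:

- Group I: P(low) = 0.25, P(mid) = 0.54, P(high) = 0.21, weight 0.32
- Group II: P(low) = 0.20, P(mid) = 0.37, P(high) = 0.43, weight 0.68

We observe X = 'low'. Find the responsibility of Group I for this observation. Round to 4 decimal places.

0.3704

P(component k | x) = P(Z=k)·f_k(x) / marginal(x), where marginal(x) = Σ_j P(Z=j)·f_j(x).
Component likelihoods at x = 'low':
  p_I = P(low | comp) = 0.25
  p_II = P(low | comp) = 0.20
Multiply by the mixture weights:
  P(Z=I)·p_I = 0.32 × 0.25 = 0.08
  P(Z=II)·p_II = 0.68 × 0.2 = 0.136
Evidence: 0.08 + 0.136 = 0.216
So the posterior for Group I is 0.08 / 0.216 ≈ 0.3704.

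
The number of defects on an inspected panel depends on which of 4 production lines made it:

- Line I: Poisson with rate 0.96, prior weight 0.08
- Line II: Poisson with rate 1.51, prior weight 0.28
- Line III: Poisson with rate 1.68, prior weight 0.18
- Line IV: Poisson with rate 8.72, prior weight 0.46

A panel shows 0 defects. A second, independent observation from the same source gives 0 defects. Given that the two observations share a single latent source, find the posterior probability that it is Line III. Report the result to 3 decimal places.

0.198

P(component k | x) = w_k·f_k(x) / marginal(x), where marginal(x) = Σ_j w_j·f_j(x).
Since both observations come from the same component, the likelihood for component k is f_k(x₁)·f_k(x₂).
  L_I = [0.382893] × [0.382893] = 0.146607
  L_II = [0.22091] × [0.22091] = 0.0488012
  L_III = [0.186374] × [0.186374] = 0.0347353
  L_IV = [0.000163287] × [0.000163287] = 2.66627e-08
Weight by the priors:
  w_I·L_I = 0.08 × 0.146607 = 0.0117286
  w_II·L_II = 0.28 × 0.0488012 = 0.0136643
  w_III·L_III = 0.18 × 0.0347353 = 0.00625235
  w_IV·L_IV = 0.46 × 2.66627e-08 = 1.22648e-08
Sum: 0.0117286 + 0.0136643 + 0.00625235 + 1.22648e-08 = 0.0316453
Responsibility of Line III: 0.00625235 / 0.0316453 ≈ 0.198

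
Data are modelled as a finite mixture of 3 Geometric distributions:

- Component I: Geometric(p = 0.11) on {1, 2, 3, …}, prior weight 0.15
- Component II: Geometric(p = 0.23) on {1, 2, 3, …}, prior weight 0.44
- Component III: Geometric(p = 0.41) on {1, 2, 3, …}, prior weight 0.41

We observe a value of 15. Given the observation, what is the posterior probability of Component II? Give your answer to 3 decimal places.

The responsibility of component k is w_k f_k(x) divided by Σ_j w_j f_j(x).
Evaluate each component's likelihood at the observed value:
  L_I = 0.11·(1−0.11)^14 = 0.11·0.195641 = 0.0215205
  L_II = 0.23·(1−0.23)^14 = 0.23·0.0257555 = 0.00592377
  L_III = 0.41·(1−0.41)^14 = 0.41·0.000619339 = 0.000253929
Prior × likelihood for each component:
  w_I·L_I = 0.15 × 0.0215205 = 0.00322808
  w_II·L_II = 0.44 × 0.00592377 = 0.00260646
  w_III·L_III = 0.41 × 0.000253929 = 0.000104111
Marginal: 0.00322808 + 0.00260646 + 0.000104111 = 0.00593865
P(Component II | x) ≈ 0.439

0.439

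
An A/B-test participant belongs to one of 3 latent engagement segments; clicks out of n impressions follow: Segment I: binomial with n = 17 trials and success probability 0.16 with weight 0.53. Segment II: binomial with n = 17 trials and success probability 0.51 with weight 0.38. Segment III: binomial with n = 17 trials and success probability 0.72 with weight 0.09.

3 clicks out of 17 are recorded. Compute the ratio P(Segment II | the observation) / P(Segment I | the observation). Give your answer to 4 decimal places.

The posterior odds equal the prior odds times the likelihood ratio: (π_i/π_j)·(f_i(x)/f_j(x)).
Evaluate each component's likelihood at the observed value:
  f_I = 0.242537
  f_II = 0.0041492
  f_III = 4.62082e-06
Posterior odds = (π_II·f_II) / (π_I·f_I) = (0.38·0.0041492) / (0.53·0.242537) = 0.0015767 / 0.128545 ≈ 0.0123

0.0123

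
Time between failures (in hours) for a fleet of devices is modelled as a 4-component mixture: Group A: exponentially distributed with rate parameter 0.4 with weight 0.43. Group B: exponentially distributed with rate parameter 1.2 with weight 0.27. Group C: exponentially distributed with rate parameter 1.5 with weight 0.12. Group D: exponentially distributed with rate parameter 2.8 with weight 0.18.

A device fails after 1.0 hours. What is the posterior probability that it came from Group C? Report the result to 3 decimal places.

By Bayes' theorem, P(k | x) = π_k f_k(x) / Σ_j π_j f_j(x).
Exponential densities:
  f_A = 0.4·e^(−0.4·1.0) = 0.4·e^(−0.4000) = 0.268128
  f_B = 1.2·e^(−1.2·1.0) = 1.2·e^(−1.2000) = 0.361433
  f_C = 1.5·e^(−1.5·1.0) = 1.5·e^(−1.5000) = 0.334695
  f_D = 2.8·e^(−2.8·1.0) = 2.8·e^(−2.8000) = 0.170268
Multiply by the mixture weights:
  π_A·f_A = 0.43 × 0.268128 = 0.115295
  π_B·f_B = 0.27 × 0.361433 = 0.0975869
  π_C·f_C = 0.12 × 0.334695 = 0.0401634
  π_D·f_D = 0.18 × 0.170268 = 0.0306483
Denominator: 0.115295 + 0.0975869 + 0.0401634 + 0.0306483 = 0.283694
So the posterior for Group C is 0.0401634 / 0.283694 ≈ 0.142.

0.142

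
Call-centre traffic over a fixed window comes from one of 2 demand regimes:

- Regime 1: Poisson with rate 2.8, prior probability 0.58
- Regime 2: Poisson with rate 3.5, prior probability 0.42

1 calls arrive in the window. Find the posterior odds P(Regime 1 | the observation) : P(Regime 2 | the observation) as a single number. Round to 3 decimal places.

The posterior odds equal the prior odds times the likelihood ratio: (π_i/π_j)·(f_i(x)/f_j(x)).
Evaluate each component's likelihood at the observed value:
  p_1 = 0.170268
  p_2 = 0.105691
0.0987555 / 0.0443902 ≈ 2.225

2.225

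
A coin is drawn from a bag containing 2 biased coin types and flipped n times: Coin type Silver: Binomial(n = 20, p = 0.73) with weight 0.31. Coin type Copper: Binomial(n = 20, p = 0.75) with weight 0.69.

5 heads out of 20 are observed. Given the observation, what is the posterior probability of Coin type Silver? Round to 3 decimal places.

0.555

By Bayes' theorem, P(k | x) = P(Z=k) f_k(x) / Σ_j P(Z=j) f_j(x).
Component likelihoods at x = 5 heads out of 20:
  f_Silver = 9.49543e-06
  f_Copper = 3.4265e-06
Multiply by the mixture weights:
  P(Z=Silver)·f_Silver = 0.31 × 9.49543e-06 = 2.94358e-06
  P(Z=Copper)·f_Copper = 0.69 × 3.4265e-06 = 2.36428e-06
Sum: 2.94358e-06 + 2.36428e-06 = 5.30786e-06
P(Coin type Silver | data) ≈ 0.555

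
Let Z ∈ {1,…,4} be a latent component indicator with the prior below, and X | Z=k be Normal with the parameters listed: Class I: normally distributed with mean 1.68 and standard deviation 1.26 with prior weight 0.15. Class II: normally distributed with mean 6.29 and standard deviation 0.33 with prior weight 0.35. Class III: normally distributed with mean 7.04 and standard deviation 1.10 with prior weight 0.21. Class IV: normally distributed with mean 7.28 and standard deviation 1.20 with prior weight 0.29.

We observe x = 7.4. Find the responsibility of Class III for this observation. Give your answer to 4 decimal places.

Posterior ∝ prior × likelihood, so P(k | x) ∝ π_k f_k(x); normalise over all components.
Component likelihoods at x = 7.4:
  p_I = (1/(1.26·√(2π)))·exp(−(7.4−1.68)²/(2·1.26²)) = 0.316621·exp(-10.30436) = 1.06026e-05
  p_II = (1/(0.33·√(2π)))·exp(−(7.4−6.29)²/(2·0.33²)) = 1.208916·exp(-5.65702) = 0.00422261
  p_III = (1/(1.10·√(2π)))·exp(−(7.4−7.04)²/(2·1.10²)) = 0.362675·exp(-0.05355) = 0.343763
  p_IV = (1/(1.20·√(2π)))·exp(−(7.4−7.28)²/(2·1.20²)) = 0.332452·exp(-0.00500) = 0.330794
Unnormalised posteriors:
  π_I·p_I = 0.15 × 1.06026e-05 = 1.59039e-06
  π_II·p_II = 0.35 × 0.00422261 = 0.00147792
  π_III·p_III = 0.21 × 0.343763 = 0.0721903
  π_IV·p_IV = 0.29 × 0.330794 = 0.0959302
Marginal: 1.59039e-06 + 0.00147792 + 0.0721903 + 0.0959302 = 0.1696
So the posterior for Class III is 0.0721903 / 0.1696 ≈ 0.4257.

0.4257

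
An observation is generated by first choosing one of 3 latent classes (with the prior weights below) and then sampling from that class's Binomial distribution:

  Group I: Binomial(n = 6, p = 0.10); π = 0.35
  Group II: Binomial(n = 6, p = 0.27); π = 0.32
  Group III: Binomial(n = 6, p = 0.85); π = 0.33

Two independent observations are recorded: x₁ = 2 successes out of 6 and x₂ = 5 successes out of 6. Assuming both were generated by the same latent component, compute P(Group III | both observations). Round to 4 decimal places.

0.5358

Posterior ∝ prior × likelihood, so P(k | x) ∝ P(Z=k) f_k(x); normalise over all components.
Since both observations come from the same component, the likelihood for component k is f_k(x₁)·f_k(x₂).
  L_I = [0.098415] × [5.4e-05] = 5.31441e-06
  L_II = [0.310535] × [0.00628482] = 0.00195166
  L_III = [0.00548648] × [0.399335] = 0.00219094
Multiply by the mixture weights:
  P(Z=I)·L_I = 0.35 × 5.31441e-06 = 1.86004e-06
  P(Z=II)·L_II = 0.32 × 0.00195166 = 0.00062453
  P(Z=III)·L_III = 0.33 × 0.00219094 = 0.000723012
Denominator: 1.86004e-06 + 0.00062453 + 0.000723012 = 0.0013494
Responsibility of Group III: 0.000723012 / 0.0013494 ≈ 0.5358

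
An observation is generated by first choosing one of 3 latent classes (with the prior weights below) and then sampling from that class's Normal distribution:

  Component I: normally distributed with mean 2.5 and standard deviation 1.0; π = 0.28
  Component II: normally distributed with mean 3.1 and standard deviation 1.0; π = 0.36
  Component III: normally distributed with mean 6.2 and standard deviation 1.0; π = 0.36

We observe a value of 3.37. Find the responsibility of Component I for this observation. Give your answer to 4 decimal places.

0.3516

By Bayes' theorem, P(k | x) = π_k f_k(x) / Σ_j π_j f_j(x).
Component likelihoods at x = 3.37:
  p_I = (1/(1.0·√(2π)))·exp(−(3.37−2.5)²/(2·1.0²)) = 0.398942·exp(-0.37845) = 0.273244
  p_II = (1/(1.0·√(2π)))·exp(−(3.37−3.1)²/(2·1.0²)) = 0.398942·exp(-0.03645) = 0.384663
  p_III = (1/(1.0·√(2π)))·exp(−(3.37−6.2)²/(2·1.0²)) = 0.398942·exp(-4.00445) = 0.00727444
Unnormalised posteriors:
  π_I·p_I = 0.28 × 0.273244 = 0.0765084
  π_II·p_II = 0.36 × 0.384663 = 0.138479
  π_III·p_III = 0.36 × 0.00727444 = 0.0026188
Normaliser: 0.0765084 + 0.138479 + 0.0026188 = 0.217606
P(Component I | data) ≈ 0.3516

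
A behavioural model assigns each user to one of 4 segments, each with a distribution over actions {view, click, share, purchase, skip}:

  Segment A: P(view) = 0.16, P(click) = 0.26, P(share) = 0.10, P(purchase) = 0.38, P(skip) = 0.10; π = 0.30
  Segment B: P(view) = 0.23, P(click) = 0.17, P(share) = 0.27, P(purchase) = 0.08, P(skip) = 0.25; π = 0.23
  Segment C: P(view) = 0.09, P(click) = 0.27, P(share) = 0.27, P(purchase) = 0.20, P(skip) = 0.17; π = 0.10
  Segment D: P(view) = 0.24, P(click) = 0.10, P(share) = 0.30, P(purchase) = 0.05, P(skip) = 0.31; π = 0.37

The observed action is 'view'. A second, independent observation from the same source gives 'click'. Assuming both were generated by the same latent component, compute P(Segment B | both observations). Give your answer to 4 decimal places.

Apply Bayes' rule: the posterior for each component is proportional to its prior times its likelihood at x.
Since both observations come from the same component, the likelihood for component k is f_k(x₁)·f_k(x₂).
  f_A = [0.16] × [0.26] = 0.0416
  f_B = [0.23] × [0.17] = 0.0391
  f_C = [0.09] × [0.27] = 0.0243
  f_D = [0.24] × [0.1] = 0.024
Multiply by the mixture weights:
  π_A·f_A = 0.30 × 0.0416 = 0.01248
  π_B·f_B = 0.23 × 0.0391 = 0.008993
  π_C·f_C = 0.10 × 0.0243 = 0.00243
  π_D·f_D = 0.37 × 0.024 = 0.00888
Normaliser: 0.01248 + 0.008993 + 0.00243 + 0.00888 = 0.032783
P(Segment B | x) = 0.008993 / 0.032783 ≈ 0.2743

0.2743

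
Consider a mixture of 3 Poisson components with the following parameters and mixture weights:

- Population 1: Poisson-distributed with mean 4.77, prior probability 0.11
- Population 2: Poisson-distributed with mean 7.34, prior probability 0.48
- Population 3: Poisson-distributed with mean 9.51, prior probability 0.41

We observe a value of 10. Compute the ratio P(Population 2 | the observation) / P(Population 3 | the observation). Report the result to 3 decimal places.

Since P(k|x) ∝ P(Z=k) f_k(x), the posterior odds are P(Z=i) f_i(x) / (P(Z=j) f_j(x)).
Component likelihoods at x = 10:
  L_1 = e^(−4.77)·4.77^10/10! = 0.0142507
  L_2 = e^(−7.34)·7.34^10/10! = 0.0811851
  L_3 = e^(−9.51)·9.51^10/10! = 0.123567
0.0389688 / 0.0506624 ≈ 0.769

0.769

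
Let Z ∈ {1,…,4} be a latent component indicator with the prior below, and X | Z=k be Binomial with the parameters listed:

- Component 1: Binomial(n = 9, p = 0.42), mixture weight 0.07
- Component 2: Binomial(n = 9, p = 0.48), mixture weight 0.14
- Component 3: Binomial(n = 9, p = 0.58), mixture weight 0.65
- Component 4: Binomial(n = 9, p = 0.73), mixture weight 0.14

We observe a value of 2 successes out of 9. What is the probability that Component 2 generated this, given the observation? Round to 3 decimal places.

By Bayes' theorem, P(k | x) = P(Z=k) f_k(x) / Σ_j P(Z=j) f_j(x).
Evaluate each component's likelihood at the observed value:
  f_1 = 0.140216
  f_2 = 0.0852724
  f_3 = 0.0279192
  f_4 = 0.00200676
Multiply by the mixture weights:
  P(Z=1)·f_1 = 0.07 × 0.140216 = 0.00981511
  P(Z=2)·f_2 = 0.14 × 0.0852724 = 0.0119381
  P(Z=3)·f_3 = 0.65 × 0.0279192 = 0.0181475
  P(Z=4)·f_4 = 0.14 × 0.00200676 = 0.000280946
Sum: 0.00981511 + 0.0119381 + 0.0181475 + 0.000280946 = 0.0401817
Responsibility of Component 2: 0.0119381 / 0.0401817 ≈ 0.297

0.297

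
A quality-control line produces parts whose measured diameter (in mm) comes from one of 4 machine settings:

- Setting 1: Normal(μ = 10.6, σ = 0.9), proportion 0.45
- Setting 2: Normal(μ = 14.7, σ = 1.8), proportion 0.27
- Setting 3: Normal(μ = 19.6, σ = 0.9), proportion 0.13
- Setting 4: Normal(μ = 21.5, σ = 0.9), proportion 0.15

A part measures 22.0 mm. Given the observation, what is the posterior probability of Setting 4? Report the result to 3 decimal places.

Posterior ∝ prior × likelihood, so P(k | x) ∝ P(Z=k) f_k(x); normalise over all components.
Evaluate each component's likelihood at the observed value:
  L_1 = 6.40618e-36
  L_2 = 5.94431e-05
  L_3 = 0.0126622
  L_4 = 0.37988
Multiply by the mixture weights:
  P(Z=1)·L_1 = 0.45 × 6.40618e-36 = 2.88278e-36
  P(Z=2)·L_2 = 0.27 × 5.94431e-05 = 1.60496e-05
  P(Z=3)·L_3 = 0.13 × 0.0126622 = 0.00164609
  P(Z=4)·L_4 = 0.15 × 0.37988 = 0.056982
Marginal: 2.88278e-36 + 1.60496e-05 + 0.00164609 + 0.056982 = 0.0586442
P(Setting 4 | 22.0 mm) ≈ 0.972

0.972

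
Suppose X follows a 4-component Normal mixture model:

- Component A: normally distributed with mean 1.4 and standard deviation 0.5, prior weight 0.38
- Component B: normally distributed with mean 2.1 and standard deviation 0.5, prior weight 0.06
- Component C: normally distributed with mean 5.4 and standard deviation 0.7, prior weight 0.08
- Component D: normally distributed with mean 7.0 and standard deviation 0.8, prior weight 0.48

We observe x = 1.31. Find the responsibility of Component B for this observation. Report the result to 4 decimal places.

Apply Bayes' rule: the posterior for each component is proportional to its prior times its likelihood at x.
Evaluate each component's likelihood at the observed value:
  f_A = 0.785063
  f_B = 0.22901
  f_C = 2.20103e-08
  f_D = 5.16238e-12
Multiply by the mixture weights:
  π_A·f_A = 0.38 × 0.785063 = 0.298324
  π_B·f_B = 0.06 × 0.22901 = 0.0137406
  π_C·f_C = 0.08 × 2.20103e-08 = 1.76083e-09
  π_D·f_D = 0.48 × 5.16238e-12 = 2.47794e-12
Denominator: 0.298324 + 0.0137406 + 1.76083e-09 + 2.47794e-12 = 0.312065
Responsibility of Component B: 0.0137406 / 0.312065 ≈ 0.0440

0.0440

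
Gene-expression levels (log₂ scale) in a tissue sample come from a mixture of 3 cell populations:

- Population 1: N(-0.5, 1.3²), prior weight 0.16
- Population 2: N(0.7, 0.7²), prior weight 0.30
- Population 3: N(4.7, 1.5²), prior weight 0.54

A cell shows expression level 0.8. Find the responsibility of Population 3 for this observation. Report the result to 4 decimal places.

The responsibility of component k is w_k f_k(x) divided by Σ_j w_j f_j(x).
Normal densities:
  p_1 = (1/(1.3·√(2π)))·exp(−(0.8−-0.5)²/(2·1.3²)) = 0.306879·exp(-0.50000) = 0.186131
  p_2 = (1/(0.7·√(2π)))·exp(−(0.8−0.7)²/(2·0.7²)) = 0.569918·exp(-0.01020) = 0.564132
  p_3 = (1/(1.5·√(2π)))·exp(−(0.8−4.7)²/(2·1.5²)) = 0.265962·exp(-3.38000) = 0.00905531
Prior × likelihood for each component:
  w_1·p_1 = 0.16 × 0.186131 = 0.029781
  w_2·p_2 = 0.30 × 0.564132 = 0.169239
  w_3·p_3 = 0.54 × 0.00905531 = 0.00488987
Sum: 0.029781 + 0.169239 + 0.00488987 = 0.20391
P(Population 3 | 0.8) ≈ 0.0240

0.0240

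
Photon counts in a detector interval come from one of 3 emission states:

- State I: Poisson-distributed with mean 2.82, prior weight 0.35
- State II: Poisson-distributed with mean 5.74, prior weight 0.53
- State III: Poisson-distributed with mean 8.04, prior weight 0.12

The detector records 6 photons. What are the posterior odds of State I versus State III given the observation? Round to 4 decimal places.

Posterior odds = (P(Z=i) f_i(x)) / (P(Z=j) f_j(x)); the normalising sum cancels.
Poisson probabilities:
  L_I = e^(−2.82)·2.82^6/6! = 0.0416343
  L_II = e^(−5.74)·5.74^6/6! = 0.159694
  L_III = e^(−8.04)·8.04^6/6! = 0.120914
0.014572 / 0.0145097 ≈ 1.0043

1.0043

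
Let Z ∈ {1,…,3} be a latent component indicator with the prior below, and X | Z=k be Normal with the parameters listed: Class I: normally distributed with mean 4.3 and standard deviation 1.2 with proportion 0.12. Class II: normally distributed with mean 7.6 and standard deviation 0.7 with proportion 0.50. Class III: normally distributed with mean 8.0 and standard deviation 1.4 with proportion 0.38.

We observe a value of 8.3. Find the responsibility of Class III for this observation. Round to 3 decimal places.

0.380

Posterior ∝ prior × likelihood, so P(k | x) ∝ π_k f_k(x); normalise over all components.
Evaluate each component's likelihood at the observed value:
  L_I = 0.00128523
  L_II = 0.345672
  L_III = 0.278491
Unnormalised posteriors:
  π_I·L_I = 0.12 × 0.00128523 = 0.000154228
  π_II·L_II = 0.50 × 0.345672 = 0.172836
  π_III·L_III = 0.38 × 0.278491 = 0.105827
Denominator: 0.000154228 + 0.172836 + 0.105827 = 0.278817
Responsibility of Class III: 0.105827 / 0.278817 ≈ 0.380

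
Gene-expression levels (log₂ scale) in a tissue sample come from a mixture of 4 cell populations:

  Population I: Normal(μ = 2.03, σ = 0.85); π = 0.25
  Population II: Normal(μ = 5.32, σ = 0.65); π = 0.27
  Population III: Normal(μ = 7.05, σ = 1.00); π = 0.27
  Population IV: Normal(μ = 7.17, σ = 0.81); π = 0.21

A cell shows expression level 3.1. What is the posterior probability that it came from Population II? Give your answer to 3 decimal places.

0.009

By Bayes' theorem, P(k | x) = π_k f_k(x) / Σ_j π_j f_j(x).
Evaluate each component's likelihood at the observed value:
  p_I = 0.212516
  p_II = 0.0017989
  p_III = 0.000163256
  p_IV = 1.62179e-06
Multiply by the mixture weights:
  π_I·p_I = 0.25 × 0.212516 = 0.053129
  π_II·p_II = 0.27 × 0.0017989 = 0.000485702
  π_III·p_III = 0.27 × 0.000163256 = 4.40792e-05
  π_IV·p_IV = 0.21 × 1.62179e-06 = 3.40576e-07
Sum: 0.053129 + 0.000485702 + 4.40792e-05 + 3.40576e-07 = 0.0536591
Responsibility of Population II: 0.000485702 / 0.0536591 ≈ 0.009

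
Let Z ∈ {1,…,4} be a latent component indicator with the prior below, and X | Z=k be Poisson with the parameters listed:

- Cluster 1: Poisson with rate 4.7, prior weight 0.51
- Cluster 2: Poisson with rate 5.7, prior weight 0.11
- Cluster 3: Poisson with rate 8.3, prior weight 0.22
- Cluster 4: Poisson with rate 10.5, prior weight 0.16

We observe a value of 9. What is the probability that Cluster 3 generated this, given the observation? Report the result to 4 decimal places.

P(component k | x) = w_k·f_k(x) / marginal(x), where marginal(x) = Σ_j w_j·f_j(x).
Evaluate each component's likelihood at the observed value:
  f_1 = 0.02805
  f_2 = 0.0585642
  f_3 = 0.128025
  f_4 = 0.11772
Weight by the priors:
  w_1·f_1 = 0.51 × 0.02805 = 0.0143055
  w_2·f_2 = 0.11 × 0.0585642 = 0.00644206
  w_3·f_3 = 0.22 × 0.128025 = 0.0281656
  w_4·f_4 = 0.16 × 0.11772 = 0.0188351
Sum: 0.0143055 + 0.00644206 + 0.0281656 + 0.0188351 = 0.0677483
P(Cluster 3 | 9) = 0.0281656 / 0.0677483 ≈ 0.4157

0.4157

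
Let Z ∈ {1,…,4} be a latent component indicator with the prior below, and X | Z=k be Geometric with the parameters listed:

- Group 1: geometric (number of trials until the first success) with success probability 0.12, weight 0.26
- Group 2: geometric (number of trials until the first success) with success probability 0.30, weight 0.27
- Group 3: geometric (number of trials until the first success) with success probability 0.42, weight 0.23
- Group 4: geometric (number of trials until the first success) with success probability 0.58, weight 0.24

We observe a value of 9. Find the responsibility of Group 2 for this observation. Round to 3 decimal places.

P(component k | x) = P(Z=k)·f_k(x) / marginal(x), where marginal(x) = Σ_j P(Z=j)·f_j(x).
Geometric probabilities:
  f_1 = 0.12·(1−0.12)^8 = 0.12·0.359635 = 0.0431561
  f_2 = 0.30·(1−0.30)^8 = 0.30·0.057648 = 0.0172944
  f_3 = 0.42·(1−0.42)^8 = 0.42·0.0128063 = 0.00537865
  f_4 = 0.58·(1−0.58)^8 = 0.58·0.000968265 = 0.000561594
Unnormalised posteriors:
  P(Z=1)·f_1 = 0.26 × 0.0431561 = 0.0112206
  P(Z=2)·f_2 = 0.27 × 0.0172944 = 0.00466949
  P(Z=3)·f_3 = 0.23 × 0.00537865 = 0.00123709
  P(Z=4)·f_4 = 0.24 × 0.000561594 = 0.000134783
Sum: 0.0112206 + 0.00466949 + 0.00123709 + 0.000134783 = 0.017262
Responsibility of Group 2: 0.00466949 / 0.017262 ≈ 0.271

0.271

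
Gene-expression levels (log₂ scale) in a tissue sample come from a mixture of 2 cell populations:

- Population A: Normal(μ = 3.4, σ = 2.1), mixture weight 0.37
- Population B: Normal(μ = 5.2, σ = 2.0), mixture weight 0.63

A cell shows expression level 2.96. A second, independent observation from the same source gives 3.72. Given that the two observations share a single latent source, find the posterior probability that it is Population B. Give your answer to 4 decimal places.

Posterior ∝ prior × likelihood, so P(k | x) ∝ P(Z=k) f_k(x); normalise over all components.
Since both observations come from the same component, the likelihood for component k is f_k(x₁)·f_k(x₂).
  f_A = [(1/(2.1·√(2π)))·exp(−(2.96−3.4)²/(2·2.1²)) = 0.189973·exp(-0.02195) = 0.185848] × [0.18778] = 0.0348985
  f_B = [(1/(2.0·√(2π)))·exp(−(2.96−5.2)²/(2·2.0²)) = 0.199471·exp(-0.62720) = 0.106535] × [0.151695] = 0.0161607
Weight by the priors:
  P(Z=A)·f_A = 0.37 × 0.0348985 = 0.0129124
  P(Z=B)·f_B = 0.63 × 0.0161607 = 0.0101813
Denominator: 0.0129124 + 0.0101813 = 0.0230937
P(Population B | x₁, x₂) = 0.0101813 / 0.0230937 ≈ 0.4409

0.4409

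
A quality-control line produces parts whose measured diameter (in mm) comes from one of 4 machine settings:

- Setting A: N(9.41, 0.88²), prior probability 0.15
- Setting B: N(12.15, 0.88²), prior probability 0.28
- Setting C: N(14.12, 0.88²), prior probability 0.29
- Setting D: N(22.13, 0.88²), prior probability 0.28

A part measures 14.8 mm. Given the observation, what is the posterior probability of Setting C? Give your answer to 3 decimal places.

By Bayes' theorem, P(k | x) = P(Z=k) f_k(x) / Σ_j P(Z=j) f_j(x).
Normal densities:
  L_A = (1/(0.88·√(2π)))·exp(−(14.8−9.41)²/(2·0.88²)) = 0.453344·exp(-18.75781) = 3.23603e-09
  L_B = (1/(0.88·√(2π)))·exp(−(14.8−12.15)²/(2·0.88²)) = 0.453344·exp(-4.53416) = 0.00486708
  L_C = (1/(0.88·√(2π)))·exp(−(14.8−14.12)²/(2·0.88²)) = 0.453344·exp(-0.29855) = 0.336331
  L_D = (1/(0.88·√(2π)))·exp(−(14.8−22.13)²/(2·0.88²)) = 0.453344·exp(-34.69066) = 3.89461e-16
Multiply by the mixture weights:
  P(Z=A)·L_A = 0.15 × 3.23603e-09 = 4.85405e-10
  P(Z=B)·L_B = 0.28 × 0.00486708 = 0.00136278
  P(Z=C)·L_C = 0.29 × 0.336331 = 0.097536
  P(Z=D)·L_D = 0.28 × 3.89461e-16 = 1.09049e-16
Sum: 4.85405e-10 + 0.00136278 + 0.097536 + 1.09049e-16 = 0.0988988
P(Setting C | x) = 0.097536 / 0.0988988 ≈ 0.986

0.986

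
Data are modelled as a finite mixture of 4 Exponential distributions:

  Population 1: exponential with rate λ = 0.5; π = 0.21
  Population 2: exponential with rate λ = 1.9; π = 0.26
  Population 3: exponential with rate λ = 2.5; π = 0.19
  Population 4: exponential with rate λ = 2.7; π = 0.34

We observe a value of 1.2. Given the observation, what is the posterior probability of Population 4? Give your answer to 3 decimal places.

The responsibility of component k is π_k f_k(x) divided by Σ_j π_j f_j(x).
Component likelihoods at x = 1.2:
  L_1 = 0.5·e^(−0.5·1.2) = 0.5·e^(−0.6000) = 0.274406
  L_2 = 1.9·e^(−1.9·1.2) = 1.9·e^(−2.2800) = 0.19434
  L_3 = 2.5·e^(−2.5·1.2) = 2.5·e^(−3.0000) = 0.124468
  L_4 = 2.7·e^(−2.7·1.2) = 2.7·e^(−3.2400) = 0.105743
Weight by the priors:
  π_1·L_1 = 0.21 × 0.274406 = 0.0576252
  π_2·L_2 = 0.26 × 0.19434 = 0.0505284
  π_3·L_3 = 0.19 × 0.124468 = 0.0236489
  π_4·L_4 = 0.34 × 0.105743 = 0.0359525
Denominator: 0.0576252 + 0.0505284 + 0.0236489 + 0.0359525 = 0.167755
Responsibility of Population 4: 0.0359525 / 0.167755 ≈ 0.214

0.214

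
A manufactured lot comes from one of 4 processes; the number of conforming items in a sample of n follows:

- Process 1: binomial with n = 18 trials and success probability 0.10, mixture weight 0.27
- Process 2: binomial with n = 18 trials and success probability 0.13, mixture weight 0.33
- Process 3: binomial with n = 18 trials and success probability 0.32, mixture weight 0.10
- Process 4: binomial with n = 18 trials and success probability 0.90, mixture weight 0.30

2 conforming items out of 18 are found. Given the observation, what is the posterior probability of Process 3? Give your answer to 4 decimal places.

The responsibility of component k is π_k f_k(x) divided by Σ_j π_j f_j(x).
Binomial probabilities:
  f_1 = 0.283512
  f_2 = 0.278539
  f_3 = 0.0327442
  f_4 = 1.2393e-14
Prior × likelihood for each component:
  π_1·f_1 = 0.27 × 0.283512 = 0.0765483
  π_2·f_2 = 0.33 × 0.278539 = 0.0919179
  π_3·f_3 = 0.10 × 0.0327442 = 0.00327442
  π_4·f_4 = 0.30 × 1.2393e-14 = 3.7179e-15
Sum: 0.0765483 + 0.0919179 + 0.00327442 + 3.7179e-15 = 0.171741
P(Process 3 | x) ≈ 0.0191

0.0191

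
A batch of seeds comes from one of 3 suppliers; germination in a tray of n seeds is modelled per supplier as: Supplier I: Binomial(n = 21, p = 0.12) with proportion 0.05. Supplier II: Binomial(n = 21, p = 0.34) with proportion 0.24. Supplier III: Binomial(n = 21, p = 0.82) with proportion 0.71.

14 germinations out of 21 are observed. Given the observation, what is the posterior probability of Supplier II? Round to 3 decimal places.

0.013

Apply Bayes' rule: the posterior for each component is proportional to its prior times its likelihood at x.
Binomial probabilities:
  f_I = 6.10128e-09
  f_II = 0.00174992
  f_III = 0.0442391
Weight by the priors:
  π_I·f_I = 0.05 × 6.10128e-09 = 3.05064e-10
  π_II·f_II = 0.24 × 0.00174992 = 0.00041998
  π_III·f_III = 0.71 × 0.0442391 = 0.0314098
Normaliser: 3.05064e-10 + 0.00041998 + 0.0314098 = 0.0318298
P(Supplier II | x) ≈ 0.013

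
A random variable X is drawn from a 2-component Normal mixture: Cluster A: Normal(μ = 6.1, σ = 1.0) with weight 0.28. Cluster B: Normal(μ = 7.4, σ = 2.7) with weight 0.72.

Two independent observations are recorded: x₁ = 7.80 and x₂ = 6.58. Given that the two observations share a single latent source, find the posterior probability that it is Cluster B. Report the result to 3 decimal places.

0.613

Apply Bayes' rule: the posterior for each component is proportional to its prior times its likelihood at x.
Since both observations come from the same component, the likelihood for component k is f_k(x₁)·f_k(x₂).
  f_A = [(1/(1.0·√(2π)))·exp(−(7.80−6.1)²/(2·1.0²)) = 0.398942·exp(-1.44500) = 0.0940491] × [0.355533] = 0.0334375
  f_B = [(1/(2.7·√(2π)))·exp(−(7.80−7.4)²/(2·2.7²)) = 0.147756·exp(-0.01097) = 0.146144] × [0.141097] = 0.0206204
Multiply by the mixture weights:
  π_A·f_A = 0.28 × 0.0334375 = 0.0093625
  π_B·f_B = 0.72 × 0.0206204 = 0.0148467
Denominator: 0.0093625 + 0.0148467 = 0.0242092
P(Cluster B | data) = 0.0148467 / 0.0242092 ≈ 0.613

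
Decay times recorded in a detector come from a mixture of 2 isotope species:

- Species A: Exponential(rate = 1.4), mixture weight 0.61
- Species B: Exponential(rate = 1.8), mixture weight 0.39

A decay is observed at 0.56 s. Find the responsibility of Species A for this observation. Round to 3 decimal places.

Apply Bayes' rule: the posterior for each component is proportional to its prior times its likelihood at x.
Component likelihoods at x = 0.56 s:
  L_A = 1.4·e^(−1.4·0.56) = 1.4·e^(−0.7840) = 0.639206
  L_B = 1.8·e^(−1.8·0.56) = 1.8·e^(−1.0080) = 0.656907
Weight by the priors:
  P(Z=A)·L_A = 0.61 × 0.639206 = 0.389916
  P(Z=B)·L_B = 0.39 × 0.656907 = 0.256194
Sum: 0.389916 + 0.256194 = 0.64611
P(Species A | x) = 0.389916 / 0.64611 ≈ 0.603

0.603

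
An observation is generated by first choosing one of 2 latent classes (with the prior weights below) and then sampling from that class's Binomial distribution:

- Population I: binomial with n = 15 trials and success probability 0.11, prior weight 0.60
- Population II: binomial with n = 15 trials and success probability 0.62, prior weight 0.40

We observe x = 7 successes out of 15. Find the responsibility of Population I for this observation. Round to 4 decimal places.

P(component k | x) = π_k·f_k(x) / marginal(x), where marginal(x) = Σ_j π_j·f_j(x).
Binomial probabilities:
  f_I = C(15,7)·0.11^7·0.89^8 = 6435·1.94872e-07·0.393659 = 0.000493648
  f_II = C(15,7)·0.62^7·0.38^8 = 6435·0.0352161·0.000434779 = 0.0985279
Weight by the priors:
  π_I·f_I = 0.60 × 0.000493648 = 0.000296189
  π_II·f_II = 0.40 × 0.0985279 = 0.0394112
Evidence: 0.000296189 + 0.0394112 = 0.0397073
Responsibility of Population I: 0.000296189 / 0.0397073 ≈ 0.0075

0.0075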